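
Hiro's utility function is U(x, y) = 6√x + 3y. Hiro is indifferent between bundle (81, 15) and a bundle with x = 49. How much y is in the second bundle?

y = 19

U(81, 15) = 99.
Set U(49, y) = 99 and solve.
With x = 49: √49 = 7, so 3y = 99 − 6·7 = 57 and y = 19.
Check: U(49, 19) = 99.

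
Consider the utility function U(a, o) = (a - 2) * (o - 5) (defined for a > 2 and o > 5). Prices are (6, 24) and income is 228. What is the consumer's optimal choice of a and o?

MU_a = (o−5), MU_o = (a−2).
MRS = (o−5)/(a−2).
Tangency: set MRS = p_a/p_o = 6/24 = 0.25.
So (o − 5)/(a − 2) = 0.25, i.e. (o − 5) = 0.25·(a − 2).
Rewrite the budget in excess-of-subsistence terms: 6·(a − 2) + 24·(o − 5) = 228 − 6·2 − 24·5 = 96.
Substituting, 12·(a − 2) = 96, so a − 2 = 8 and a* = 10.
Then o − 5 = 0.25·8 = 2, so o* = 7.

a* = 10, o* = 7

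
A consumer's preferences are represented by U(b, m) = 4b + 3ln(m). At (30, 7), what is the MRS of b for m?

MU_b = 4, MU_m = 3/m.
MRS = 4 ÷ (3/m).
At (30, 7): MRS = 28/3.
The indifference curve has slope −28/3 at this bundle.

MRS = 28/3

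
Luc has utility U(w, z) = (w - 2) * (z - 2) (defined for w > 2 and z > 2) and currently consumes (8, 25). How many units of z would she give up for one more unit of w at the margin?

MRS = 23/6

MU_w = (z−2), MU_z = (w−2).
MRS = (z−2)/(w−2).
At (8, 25): MRS = 23/6.
The indifference curve has slope −23/6 at this bundle.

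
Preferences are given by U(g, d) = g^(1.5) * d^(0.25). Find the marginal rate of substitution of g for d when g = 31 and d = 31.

MRS = 6

MU_g = 1.5·√g·d^(0.25) and MU_d = 0.25·g^(1.5)·d^(-0.75).
MRS = MU_g/MU_d = (6)·d/g.
At (31, 31): MRS = 6.
That is, one extra unit of g is worth 6 units of d at the margin.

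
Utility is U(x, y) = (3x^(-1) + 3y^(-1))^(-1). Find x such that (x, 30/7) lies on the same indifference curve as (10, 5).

x = 15

U depends on (x, y) only through S = 3x^(-1) + 3y^(-1), so equal utility means equal S. At (10, 5): S = 0.9.
With y = 30/7: 3·(30/7)^(-1) = 0.7, so 3x^(-1) = 0.9 − 0.7 = 0.2, i.e. x^(-1) = 1/15.
Hence x = 1/(1/15) = 15.
Check: U(15, 30/7) = 1.1111.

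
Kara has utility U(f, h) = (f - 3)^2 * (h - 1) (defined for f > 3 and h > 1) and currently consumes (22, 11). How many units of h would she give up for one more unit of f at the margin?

MRS = 20/19

MU_f = 2·(f−3)·(h−1), MU_h = (f−3)^2.
MRS = (2/1)·(h−1)/(f−3).
At (22, 11): MRS = 20/19.
The indifference curve has slope −20/19 at this bundle.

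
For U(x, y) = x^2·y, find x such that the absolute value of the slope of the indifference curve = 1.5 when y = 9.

x = 12

MU_x = 2·x·y and MU_y = x^2.
MRS = MU_x/MU_y = (2/1)·y/x.
Substitute y = 9: MRS = 18/x. Setting 18/x = 1.5 gives x = 18/1.5 = 12.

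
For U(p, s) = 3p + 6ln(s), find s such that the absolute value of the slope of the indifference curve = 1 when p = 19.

MU_p = 3, MU_s = 6/s.
MRS = 3 ÷ (6/s).
MRS depends only on s: 0.5·s = 1 ⇒ s = 1/0.5 = 2.

s = 2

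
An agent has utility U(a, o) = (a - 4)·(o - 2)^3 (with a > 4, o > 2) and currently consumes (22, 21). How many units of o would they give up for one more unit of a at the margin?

MRS = 19/54

MU_a = (o−2)^3, MU_o = 3·(a−4)·(o−2)^2.
MRS = (1/3)·(o−2)/(a−4).
At (22, 21): MRS = 19/54.
So at (22, 21) the consumer would give up 19/54 units of o for one more unit of a.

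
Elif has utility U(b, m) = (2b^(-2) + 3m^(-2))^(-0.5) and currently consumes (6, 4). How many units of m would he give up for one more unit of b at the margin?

MRS = 16/81

For CES with ρ = -2, MRS = (2/3)·(m/b)^3.
At (6, 4): MRS = 16/81.
So at (6, 4) the consumer would give up 16/81 units of m for one more unit of b.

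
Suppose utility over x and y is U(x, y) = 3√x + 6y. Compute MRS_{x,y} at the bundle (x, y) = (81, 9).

MRS = 1/36

MU_x = 3/(2√x), MU_y = 6.
MRS = 3/(2√x) ÷ 6.
At (81, 9): MRS = 1/36.
That is, one extra unit of x is worth 1/36 units of y at the margin.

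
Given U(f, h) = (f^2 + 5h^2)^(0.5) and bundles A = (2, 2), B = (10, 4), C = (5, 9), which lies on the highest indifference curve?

Bundle C

Evaluate utility at each bundle:
U(A) = 4.899.
U(B) = 13.416.
U(C) = 20.736.
Highest utility is C, so C ≻ B ≻ A.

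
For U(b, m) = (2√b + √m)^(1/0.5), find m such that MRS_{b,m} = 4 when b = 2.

m = 8

For CES with ρ = 0.5, MRS = (2/1)·√(m/b).
Setting (2/1)·√(m/2) = 4 gives √(m/2) = 2, so m/2 = 4 and m = 8.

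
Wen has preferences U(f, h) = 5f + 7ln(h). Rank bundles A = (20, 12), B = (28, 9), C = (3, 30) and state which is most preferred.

Evaluate utility at each bundle:
U(A) = 117.394.
U(B) = 155.381.
U(C) = 38.808.
Highest utility is B, so B ≻ A ≻ C.

Bundle B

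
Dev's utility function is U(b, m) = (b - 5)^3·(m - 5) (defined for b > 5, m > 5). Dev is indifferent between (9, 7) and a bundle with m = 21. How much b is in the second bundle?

U(9, 7) = 128.
Set U(b, 21) = 128 and solve.
With m = 21: (21 − 5) = 16, so (b − 5)^3 = 128/16 = 8.
Taking the cube root (with b > 5): b − 5 = 2, so b = 7.
Check: U(7, 21) = 128.

b = 7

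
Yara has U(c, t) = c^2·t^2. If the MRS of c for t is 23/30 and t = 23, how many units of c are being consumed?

MU_c = 2·c·t^2 and MU_t = 2·c^2·t.
MRS = MU_c/MU_t = t/c.
Substitute t = 23: MRS = 23/c. Setting 23/c = 23/30 gives c = 23/(23/30) = 30.

c = 30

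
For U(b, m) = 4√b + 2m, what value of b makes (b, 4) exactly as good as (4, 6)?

U(4, 6) = 20.
Set U(b, 4) = 20 and solve.
With m = 4: 4√b = 20 − 2·4 = 12, so √b = 3 and b = 9.
Check: U(9, 4) = 20.

b = 9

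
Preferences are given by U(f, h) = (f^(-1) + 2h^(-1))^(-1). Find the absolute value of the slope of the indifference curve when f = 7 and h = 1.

MRS = 1/98

For CES with ρ = -1, MRS = (1/2)·(h/f)^2.
At (7, 1): MRS = 1/98.
So at (7, 1) the consumer would give up 1/98 units of h for one more unit of f.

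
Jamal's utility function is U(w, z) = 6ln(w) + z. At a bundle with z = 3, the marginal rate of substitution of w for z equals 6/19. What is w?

w = 19

MU_w = 6/w, MU_z = 1.
MRS = 6/w ÷ 1.
MRS depends only on w: 6/w = 6/19 ⇒ w = 6/(6/19) = 19.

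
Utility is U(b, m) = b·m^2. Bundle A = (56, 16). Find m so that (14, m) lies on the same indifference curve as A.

m = 32

U(56, 16) = 14336.
Set U(14, m) = 14336 and solve.
With b = 14: m^2 = 14336/14 = 1024; taking the square root, m = 32.
Check: U(14, 32) = 14336.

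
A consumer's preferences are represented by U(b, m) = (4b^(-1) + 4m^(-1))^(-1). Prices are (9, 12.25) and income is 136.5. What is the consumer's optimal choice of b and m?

For CES with ρ = -1, MRS = (m/b)^2.
Tangency: set MRS = p_b/p_m = 9/12.25 = 36/49.
So (m/b)^2 = 36/49; taking the square root, m/b = 6/7, i.e. m = (6/7)·b.
Substitute into the budget 9·b + 12.25·m = 136.5: 19.5·b = 136.5, so b* = 7 and m* = (6/7)·7 = 6.

b* = 7, m* = 6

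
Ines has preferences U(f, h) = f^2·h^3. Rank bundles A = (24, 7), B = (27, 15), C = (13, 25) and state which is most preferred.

Bundle C

Evaluate utility at each bundle:
U(A) = 197568.
U(B) = 2460375.
U(C) = 2640625.
Highest utility is C, so C ≻ B ≻ A.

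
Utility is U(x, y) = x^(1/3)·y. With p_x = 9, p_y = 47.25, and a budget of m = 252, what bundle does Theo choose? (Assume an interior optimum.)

MU_x = 1/3·x^(-2/3)·y and MU_y = x^(1/3).
MRS = MU_x/MU_y = (1/3)·y/x.
Tangency: set MRS = p_x/p_y = 9/47.25 = 4/21.
So (1/3)·y/x = 4/21, i.e. y = (4/7)·x.
Substitute into the budget 9·x + 47.25·y = 252: 36·x = 252, so x* = 7.
Then y* = (4/7)·7 = 4.

x* = 7, y* = 4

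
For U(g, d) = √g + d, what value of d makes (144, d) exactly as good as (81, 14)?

U(81, 14) = 23.
Set U(144, d) = 23 and solve.
With g = 144: √144 = 12, so d = 23 − 12 = 11.
Check: U(144, 11) = 23.

d = 11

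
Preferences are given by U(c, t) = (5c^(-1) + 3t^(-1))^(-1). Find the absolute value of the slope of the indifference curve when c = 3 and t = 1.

For CES with ρ = -1, MRS = (5/3)·(t/c)^2.
At (3, 1): MRS = 5/27.
So at (3, 1) the consumer would give up 5/27 units of t for one more unit of c.

MRS = 5/27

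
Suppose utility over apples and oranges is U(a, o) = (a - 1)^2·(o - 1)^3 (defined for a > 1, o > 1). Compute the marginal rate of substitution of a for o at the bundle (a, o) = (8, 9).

MU_a = 2·(a−1)·(o−1)^3, MU_o = 3·(a−1)^2·(o−1)^2.
MRS = (2/3)·(o−1)/(a−1).
At (8, 9): MRS = 16/21.
That is, one extra unit of a is worth 16/21 units of o at the margin.

MRS = 16/21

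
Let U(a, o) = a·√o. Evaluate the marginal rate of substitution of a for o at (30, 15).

MU_a = √o and MU_o = 0.5·a·o^(-0.5).
MRS = MU_a/MU_o = (2)·o/a.
At (30, 15): MRS = 1.
So at (30, 15) the consumer would give up 1 units of o for one more unit of a.

MRS = 1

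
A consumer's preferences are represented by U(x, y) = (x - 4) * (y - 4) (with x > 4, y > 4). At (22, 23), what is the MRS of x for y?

MU_x = (y−4), MU_y = (x−4).
MRS = (y−4)/(x−4).
At (22, 23): MRS = 19/18.
The indifference curve has slope −19/18 at this bundle.

MRS = 19/18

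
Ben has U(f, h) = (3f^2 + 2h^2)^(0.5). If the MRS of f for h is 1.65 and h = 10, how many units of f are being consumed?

f = 11

For CES with ρ = 2, MRS = (3/2)·(h/f)^(-1).
Setting (3/2)·(10/f)^(-1) = 1.65 gives (10/f)^(-1) = 1.1, so 10/f = 10/11 and f = 11.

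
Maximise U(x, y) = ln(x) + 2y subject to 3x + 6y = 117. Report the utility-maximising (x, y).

x* = 1, y* = 19

MU_x = 1/x, MU_y = 2.
MRS = 1/x ÷ 2.
Tangency: set MRS = p_x/p_y = 3/6 = 0.5.
MRS depends only on x: 0.5/x = 0.5 ⇒ x* = 0.5/0.5 = 1.
From the budget, 6·y = 117 − 3·1 = 114, so y* = 19.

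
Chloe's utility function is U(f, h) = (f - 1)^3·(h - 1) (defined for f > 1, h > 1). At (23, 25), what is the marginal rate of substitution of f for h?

MU_f = 3·(f−1)^2·(h−1), MU_h = (f−1)^3.
MRS = (3/1)·(h−1)/(f−1).
At (23, 25): MRS = 36/11.
The indifference curve has slope −36/11 at this bundle.

MRS = 36/11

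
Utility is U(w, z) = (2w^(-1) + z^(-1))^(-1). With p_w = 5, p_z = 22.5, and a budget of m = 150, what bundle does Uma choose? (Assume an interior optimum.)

w* = 12, z* = 4

For CES with ρ = -1, MRS = (2/1)·(z/w)^2.
Tangency: set MRS = p_w/p_z = 5/22.5 = 2/9.
So (z/w)^2 = 1/9; taking the square root, z/w = 1/3, i.e. z = (1/3)·w.
Substitute into the budget 5·w + 22.5·z = 150: 12.5·w = 150, so w* = 12 and z* = (1/3)·12 = 4.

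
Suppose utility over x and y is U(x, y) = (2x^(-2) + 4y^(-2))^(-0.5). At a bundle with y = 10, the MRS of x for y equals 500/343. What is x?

x = 7

For CES with ρ = -2, MRS = (2/4)·(y/x)^3.
Setting (2/4)·(10/x)^3 = 500/343 gives (10/x)^3 = 1000/343, so 10/x = 10/7 and x = 7.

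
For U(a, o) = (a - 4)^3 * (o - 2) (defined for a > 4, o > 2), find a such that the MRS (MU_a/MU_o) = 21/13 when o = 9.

MU_a = 3·(a−4)^2·(o−2), MU_o = (a−4)^3.
MRS = (3/1)·(o−2)/(a−4).
Substitute o = 9: MRS = 21/(a − 4). Setting this equal to 21/13 gives a − 4 = 21/(21/13) = 13, so a = 17.

a = 17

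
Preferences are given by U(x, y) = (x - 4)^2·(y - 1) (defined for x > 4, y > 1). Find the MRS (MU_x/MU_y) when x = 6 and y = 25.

MRS = 24

MU_x = 2·(x−4)·(y−1), MU_y = (x−4)^2.
MRS = (2/1)·(y−1)/(x−4).
At (6, 25): MRS = 24.
So at (6, 25) the consumer would give up 24 units of y for one more unit of x.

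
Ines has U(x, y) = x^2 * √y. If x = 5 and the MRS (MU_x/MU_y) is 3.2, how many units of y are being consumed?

y = 4

MU_x = 2·x·√y and MU_y = 0.5·x^2·y^(-0.5).
MRS = MU_x/MU_y = (4)·y/x.
Substitute x = 5: MRS = y/1.25. Setting y/1.25 = 3.2 gives y = 3.2·1.25 = 4.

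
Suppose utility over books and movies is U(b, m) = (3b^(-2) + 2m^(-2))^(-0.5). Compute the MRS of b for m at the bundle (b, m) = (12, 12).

For CES with ρ = -2, MRS = (3/2)·(m/b)^3.
At (12, 12): MRS = 1.5.
That is, one extra unit of b is worth 1.5 units of m at the margin.

MRS = 1.5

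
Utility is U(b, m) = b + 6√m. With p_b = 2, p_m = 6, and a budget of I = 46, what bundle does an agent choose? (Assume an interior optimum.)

b* = 20, m* = 1

MU_b = 1, MU_m = 6/(2√m).
MRS = 1 ÷ (6/(2√m)).
Tangency: set MRS = p_b/p_m = 2/6 = 1/3.
MRS depends only on m: (1/3)·√m = 1/3 ⇒ √m = (1/3)/(1/3) = 1 ⇒ m* = 1.
From the budget, 2·b = 46 − 6·1 = 40, so b* = 20.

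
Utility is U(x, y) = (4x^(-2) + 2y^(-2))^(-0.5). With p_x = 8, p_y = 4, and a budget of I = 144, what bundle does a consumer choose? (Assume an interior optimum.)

For CES with ρ = -2, MRS = (4/2)·(y/x)^3.
Tangency: set MRS = p_x/p_y = 8/4 = 2.
So (y/x)^3 = 1; taking the cube root, y/x = 1, i.e. y = x.
Substitute into the budget 8·x + 4·y = 144: 12·x = 144, so x* = 12 and y* = 12.

x* = 12, y* = 12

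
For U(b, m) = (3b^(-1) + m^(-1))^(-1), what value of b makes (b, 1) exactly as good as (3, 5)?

U depends on (b, m) only through S = 3b^(-1) + m^(-1), so equal utility means equal S. At (3, 5): S = 1.2.
With m = 1: 1^(-1) = 1, so 3b^(-1) = 1.2 − 1 = 0.2, i.e. b^(-1) = 1/15.
Hence b = 1/(1/15) = 15.
Check: U(15, 1) = 0.8333.

b = 15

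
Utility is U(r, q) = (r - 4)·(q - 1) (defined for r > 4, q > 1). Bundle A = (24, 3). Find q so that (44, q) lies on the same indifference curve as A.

q = 2

U(24, 3) = 40.
Set U(44, q) = 40 and solve.
With r = 44: (44 − 4) = 40, so (q − 1) = 40/40 = 1.
So q = 1 + 1 = 2.
Check: U(44, 2) = 40.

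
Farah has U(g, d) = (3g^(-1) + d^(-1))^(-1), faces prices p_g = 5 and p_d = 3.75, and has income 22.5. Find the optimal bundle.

g* = 3, d* = 2

For CES with ρ = -1, MRS = (3/1)·(d/g)^2.
Tangency: set MRS = p_g/p_d = 5/3.75 = 4/3.
So (d/g)^2 = 4/9; taking the square root, d/g = 2/3, i.e. d = (2/3)·g.
Substitute into the budget 5·g + 3.75·d = 22.5: 7.5·g = 22.5, so g* = 3 and d* = (2/3)·3 = 2.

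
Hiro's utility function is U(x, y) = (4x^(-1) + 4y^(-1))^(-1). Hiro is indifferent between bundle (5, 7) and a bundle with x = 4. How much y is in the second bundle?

U depends on (x, y) only through S = 4x^(-1) + 4y^(-1), so equal utility means equal S. At (5, 7): S = 48/35.
With x = 4: 4·4^(-1) = 1, so 4y^(-1) = 48/35 − 1 = 13/35, i.e. y^(-1) = 13/140.
Hence y = 1/(13/140) = 140/13.
Check: U(4, 140/13) = 0.7292.

y = 140/13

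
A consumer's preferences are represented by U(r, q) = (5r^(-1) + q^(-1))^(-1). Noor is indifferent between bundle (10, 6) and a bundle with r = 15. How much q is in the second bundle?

q = 3

U depends on (r, q) only through S = 5r^(-1) + q^(-1), so equal utility means equal S. At (10, 6): S = 2/3.
With r = 15: 5·15^(-1) = 1/3, so q^(-1) = 2/3 − 1/3 = 1/3.
Hence q = 1/(1/3) = 3.
Check: U(15, 3) = 1.5.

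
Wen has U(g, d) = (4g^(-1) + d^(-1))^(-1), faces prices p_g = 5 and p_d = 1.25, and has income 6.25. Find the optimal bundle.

For CES with ρ = -1, MRS = (4/1)·(d/g)^2.
Tangency: set MRS = p_g/p_d = 5/1.25 = 4.
So (d/g)^2 = 1; taking the square root, d/g = 1, i.e. d = g.
Substitute into the budget 5·g + 1.25·d = 6.25: 6.25·g = 6.25, so g* = 1 and d* = 1.

g* = 1, d* = 1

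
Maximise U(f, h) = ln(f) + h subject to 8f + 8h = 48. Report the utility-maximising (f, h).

f* = 1, h* = 5

MU_f = 1/f, MU_h = 1.
MRS = 1/f ÷ 1.
Tangency: set MRS = p_f/p_h = 8/8 = 1.
MRS depends only on f: 1/f = 1 ⇒ f* = 1/1 = 1.
From the budget, 8·h = 48 − 8·1 = 40, so h* = 5.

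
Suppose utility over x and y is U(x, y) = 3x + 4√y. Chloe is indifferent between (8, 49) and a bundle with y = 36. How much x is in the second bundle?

U(8, 49) = 52.
Set U(x, 36) = 52 and solve.
With y = 36: √36 = 6, so 3x = 52 − 4·6 = 28 and x = 28/3.
Check: U(28/3, 36) = 52.

x = 28/3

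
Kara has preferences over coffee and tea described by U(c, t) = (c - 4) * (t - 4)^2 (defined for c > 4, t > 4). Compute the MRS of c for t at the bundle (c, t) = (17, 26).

MU_c = (t−4)^2, MU_t = 2·(c−4)·(t−4).
MRS = (1/2)·(t−4)/(c−4).
At (17, 26): MRS = 11/13.
That is, one extra unit of c is worth 11/13 units of t at the margin.

MRS = 11/13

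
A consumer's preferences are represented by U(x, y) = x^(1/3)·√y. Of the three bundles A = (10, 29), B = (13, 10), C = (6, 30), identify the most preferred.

Evaluate utility at each bundle:
U(A) = 11.602.
U(B) = 7.436.
U(C) = 9.953.
Highest utility is A, so A ≻ C ≻ B.

Bundle A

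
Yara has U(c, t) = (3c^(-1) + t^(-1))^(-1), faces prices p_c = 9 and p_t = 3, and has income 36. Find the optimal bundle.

For CES with ρ = -1, MRS = (3/1)·(t/c)^2.
Tangency: set MRS = p_c/p_t = 9/3 = 3.
So (t/c)^2 = 1; taking the square root, t/c = 1, i.e. t = c.
Substitute into the budget 9·c + 3·t = 36: 12·c = 36, so c* = 3 and t* = 3.

c* = 3, t* = 3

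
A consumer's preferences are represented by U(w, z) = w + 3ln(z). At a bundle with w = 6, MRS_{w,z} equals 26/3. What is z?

MU_w = 1, MU_z = 3/z.
MRS = 1 ÷ (3/z).
MRS depends only on z: (1/3)·z = 26/3 ⇒ z = (26/3)/(1/3) = 26.

z = 26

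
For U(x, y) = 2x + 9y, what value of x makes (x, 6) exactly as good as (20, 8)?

x = 29

U(20, 8) = 112.
Set U(x, 6) = 112 and solve.
2x + 9·6 = 112 ⇒ 2x = 58 ⇒ x = 29.
Check: U(29, 6) = 112.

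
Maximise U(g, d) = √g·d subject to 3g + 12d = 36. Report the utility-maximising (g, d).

g* = 4, d* = 2

MU_g = 0.5·g^(-0.5)·d and MU_d = √g.
MRS = MU_g/MU_d = (0.5)·d/g.
Tangency: set MRS = p_g/p_d = 3/12 = 0.25.
So (0.5)·d/g = 0.25, i.e. d = 0.5·g.
Substitute into the budget 3·g + 12·d = 36: 9·g = 36, so g* = 4.
Then d* = 0.5·4 = 2.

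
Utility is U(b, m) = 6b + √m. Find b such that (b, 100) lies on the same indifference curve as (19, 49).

b = 18.5

U(19, 49) = 121.
Set U(b, 100) = 121 and solve.
With m = 100: √100 = 10, so 6b = 121 − 10 = 111 and b = 18.5.
Check: U(18.5, 100) = 121.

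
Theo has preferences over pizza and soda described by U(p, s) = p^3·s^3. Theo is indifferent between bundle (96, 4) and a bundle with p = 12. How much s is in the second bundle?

U(96, 4) = 56623104.
Set U(12, s) = 56623104 and solve.
With p = 12: 12^3 = 1728, so s^3 = 56623104/1728 = 32768; taking the cube root, s = 32.
Check: U(12, 32) = 56623104.

s = 32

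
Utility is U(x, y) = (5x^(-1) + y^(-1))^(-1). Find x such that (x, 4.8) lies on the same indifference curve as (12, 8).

x = 15

U depends on (x, y) only through S = 5x^(-1) + y^(-1), so equal utility means equal S. At (12, 8): S = 13/24.
With y = 4.8: 4.8^(-1) = 5/24, so 5x^(-1) = 13/24 − 5/24 = 1/3, i.e. x^(-1) = 1/15.
Hence x = 1/(1/15) = 15.
Check: U(15, 4.8) = 1.8462.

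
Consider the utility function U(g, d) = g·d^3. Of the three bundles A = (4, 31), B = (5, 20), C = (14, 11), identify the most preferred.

Bundle A

Evaluate utility at each bundle:
U(A) = 119164.
U(B) = 40000.
U(C) = 18634.
Highest utility is A, so A ≻ B ≻ C.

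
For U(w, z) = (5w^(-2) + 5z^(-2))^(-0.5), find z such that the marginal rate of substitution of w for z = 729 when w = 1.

For CES with ρ = -2, MRS = (z/w)^3.
Setting (z/1)^3 = 729 gives z/1 = 9 and z = 9.

z = 9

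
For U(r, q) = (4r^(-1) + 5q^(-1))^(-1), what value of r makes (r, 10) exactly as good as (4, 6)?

r = 3

U depends on (r, q) only through S = 4r^(-1) + 5q^(-1), so equal utility means equal S. At (4, 6): S = 11/6.
With q = 10: 5·10^(-1) = 0.5, so 4r^(-1) = 11/6 − 0.5 = 4/3, i.e. r^(-1) = 1/3.
Hence r = 1/(1/3) = 3.
Check: U(3, 10) = 0.5455.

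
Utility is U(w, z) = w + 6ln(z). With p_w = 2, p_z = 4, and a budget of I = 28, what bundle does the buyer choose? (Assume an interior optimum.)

w* = 8, z* = 3

MU_w = 1, MU_z = 6/z.
MRS = 1 ÷ (6/z).
Tangency: set MRS = p_w/p_z = 2/4 = 0.5.
MRS depends only on z: (1/6)·z = 0.5 ⇒ z* = 0.5/(1/6) = 3.
From the budget, 2·w = 28 − 4·3 = 16, so w* = 8.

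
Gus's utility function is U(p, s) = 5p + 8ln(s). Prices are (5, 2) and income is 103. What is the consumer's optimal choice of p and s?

MU_p = 5, MU_s = 8/s.
MRS = 5 ÷ (8/s).
Tangency: set MRS = p_p/p_s = 5/2 = 2.5.
MRS depends only on s: 0.625·s = 2.5 ⇒ s* = 2.5/0.625 = 4.
From the budget, 5·p = 103 − 2·4 = 95, so p* = 19.

p* = 19, s* = 4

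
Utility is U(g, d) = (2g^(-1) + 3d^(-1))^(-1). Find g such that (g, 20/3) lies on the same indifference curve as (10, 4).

g = 4

U depends on (g, d) only through S = 2g^(-1) + 3d^(-1), so equal utility means equal S. At (10, 4): S = 0.95.
With d = 20/3: 3·(20/3)^(-1) = 0.45, so 2g^(-1) = 0.95 − 0.45 = 0.5, i.e. g^(-1) = 0.25.
Hence g = 1/0.25 = 4.
Check: U(4, 20/3) = 1.0526.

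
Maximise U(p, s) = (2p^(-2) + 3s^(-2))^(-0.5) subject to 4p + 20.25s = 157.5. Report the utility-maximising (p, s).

p* = 9, s* = 6

For CES with ρ = -2, MRS = (2/3)·(s/p)^3.
Tangency: set MRS = p_p/p_s = 4/20.25 = 16/81.
So (s/p)^3 = 8/27; taking the cube root, s/p = 2/3, i.e. s = (2/3)·p.
Substitute into the budget 4·p + 20.25·s = 157.5: 17.5·p = 157.5, so p* = 9 and s* = (2/3)·9 = 6.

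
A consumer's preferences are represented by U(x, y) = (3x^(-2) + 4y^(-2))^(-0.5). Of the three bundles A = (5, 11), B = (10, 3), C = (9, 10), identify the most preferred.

Bundle C

Evaluate utility at each bundle:
U(A) = 2.556.
U(B) = 1.452.
U(C) = 3.603.
Highest utility is C, so C ≻ A ≻ B.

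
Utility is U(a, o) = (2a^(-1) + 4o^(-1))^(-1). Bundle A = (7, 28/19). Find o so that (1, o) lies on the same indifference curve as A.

U depends on (a, o) only through S = 2a^(-1) + 4o^(-1), so equal utility means equal S. At (7, 28/19): S = 3.
With a = 1: 2·1^(-1) = 2, so 4o^(-1) = 3 − 2 = 1, i.e. o^(-1) = 0.25.
Hence o = 1/0.25 = 4.
Check: U(1, 4) = 0.3333.

o = 4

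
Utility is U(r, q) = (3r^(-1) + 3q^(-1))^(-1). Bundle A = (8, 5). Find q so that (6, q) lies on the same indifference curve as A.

U depends on (r, q) only through S = 3r^(-1) + 3q^(-1), so equal utility means equal S. At (8, 5): S = 39/40.
With r = 6: 3·6^(-1) = 0.5, so 3q^(-1) = 39/40 − 0.5 = 19/40, i.e. q^(-1) = 19/120.
Hence q = 1/(19/120) = 120/19.
Check: U(6, 120/19) = 1.0256.

q = 120/19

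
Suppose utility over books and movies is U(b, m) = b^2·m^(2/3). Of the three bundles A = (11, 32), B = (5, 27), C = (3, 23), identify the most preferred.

Bundle A

Evaluate utility at each bundle:
U(A) = 1219.604.
U(B) = 225.000.
U(C) = 72.788.
Highest utility is A, so A ≻ B ≻ C.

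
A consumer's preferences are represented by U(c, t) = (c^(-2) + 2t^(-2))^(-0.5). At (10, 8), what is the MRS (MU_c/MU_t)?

MRS = 32/125

For CES with ρ = -2, MRS = (1/2)·(t/c)^3.
At (10, 8): MRS = 32/125.
That is, one extra unit of c is worth 32/125 units of t at the margin.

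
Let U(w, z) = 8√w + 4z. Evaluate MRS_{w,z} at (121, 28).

MRS = 1/11

MU_w = 8/(2√w), MU_z = 4.
MRS = 8/(2√w) ÷ 4.
At (121, 28): MRS = 1/11.
So at (121, 28) the consumer would give up 1/11 units of z for one more unit of w.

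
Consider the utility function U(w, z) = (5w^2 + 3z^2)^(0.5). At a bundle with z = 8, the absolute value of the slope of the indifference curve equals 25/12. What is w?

For CES with ρ = 2, MRS = (5/3)·(z/w)^(-1).
Setting (5/3)·(8/w)^(-1) = 25/12 gives (8/w)^(-1) = 1.25, so 8/w = 0.8 and w = 10.

w = 10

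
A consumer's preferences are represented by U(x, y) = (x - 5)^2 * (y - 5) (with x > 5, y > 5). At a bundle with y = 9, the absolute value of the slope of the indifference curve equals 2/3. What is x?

MU_x = 2·(x−5)·(y−5), MU_y = (x−5)^2.
MRS = (2/1)·(y−5)/(x−5).
Substitute y = 9: MRS = 8/(x − 5). Setting this equal to 2/3 gives x − 5 = 8/(2/3) = 12, so x = 17.

x = 17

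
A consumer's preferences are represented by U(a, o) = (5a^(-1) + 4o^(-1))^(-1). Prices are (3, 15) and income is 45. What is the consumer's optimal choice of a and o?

a* = 5, o* = 2

For CES with ρ = -1, MRS = (5/4)·(o/a)^2.
Tangency: set MRS = p_a/p_o = 3/15 = 0.2.
So (o/a)^2 = 4/25; taking the square root, o/a = 0.4, i.e. o = 0.4·a.
Substitute into the budget 3·a + 15·o = 45: 9·a = 45, so a* = 5 and o* = 0.4·5 = 2.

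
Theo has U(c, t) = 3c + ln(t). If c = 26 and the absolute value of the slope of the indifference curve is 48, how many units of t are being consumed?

t = 16

MU_c = 3, MU_t = 1/t.
MRS = 3 ÷ (1/t).
MRS depends only on t: 3·t = 48 ⇒ t = 48/3 = 16.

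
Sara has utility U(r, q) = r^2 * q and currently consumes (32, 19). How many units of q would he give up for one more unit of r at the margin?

MRS = 19/16

MU_r = 2·r·q and MU_q = r^2.
MRS = MU_r/MU_q = (2/1)·q/r.
At (32, 19): MRS = 19/16.
That is, one extra unit of r is worth 19/16 units of q at the margin.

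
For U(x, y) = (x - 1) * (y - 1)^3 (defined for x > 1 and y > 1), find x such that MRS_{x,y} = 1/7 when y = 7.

MU_x = (y−1)^3, MU_y = 3·(x−1)·(y−1)^2.
MRS = (1/3)·(y−1)/(x−1).
Substitute y = 7: MRS = 2/(x − 1). Setting this equal to 1/7 gives x − 1 = 2/(1/7) = 14, so x = 15.

x = 15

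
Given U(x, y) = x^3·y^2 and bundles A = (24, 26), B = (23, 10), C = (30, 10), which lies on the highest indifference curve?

Evaluate utility at each bundle:
U(A) = 9345024.
U(B) = 1216700.
U(C) = 2700000.
Highest utility is A, so A ≻ C ≻ B.

Bundle A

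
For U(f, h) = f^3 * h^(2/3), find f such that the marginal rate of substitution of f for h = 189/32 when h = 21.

f = 16

MU_f = 3·f^2·h^(2/3) and MU_h = 2/3·f^3·h^(-1/3).
MRS = MU_f/MU_h = (4.5)·h/f.
Substitute h = 21: MRS = 94.5/f. Setting 94.5/f = 189/32 gives f = 94.5/(189/32) = 16.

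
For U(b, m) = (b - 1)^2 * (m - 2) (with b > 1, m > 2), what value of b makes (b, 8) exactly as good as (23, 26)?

U(23, 26) = 11616.
Set U(b, 8) = 11616 and solve.
With m = 8: (8 − 2) = 6, so (b − 1)^2 = 11616/6 = 1936.
Taking the square root (with b > 1): b − 1 = 44, so b = 45.
Check: U(45, 8) = 11616.

b = 45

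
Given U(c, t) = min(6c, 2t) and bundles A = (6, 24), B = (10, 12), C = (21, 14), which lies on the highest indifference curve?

Bundle A

Evaluate utility at each bundle:
U(A) = 36.
U(B) = 24.
U(C) = 28.
Highest utility is A, so A ≻ C ≻ B.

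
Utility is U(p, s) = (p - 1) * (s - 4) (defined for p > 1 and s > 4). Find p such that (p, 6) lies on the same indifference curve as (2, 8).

U(2, 8) = 4.
Set U(p, 6) = 4 and solve.
With s = 6: (6 − 4) = 2, so (p − 1) = 4/2 = 2.
So p = 1 + 2 = 3.
Check: U(3, 6) = 4.

p = 3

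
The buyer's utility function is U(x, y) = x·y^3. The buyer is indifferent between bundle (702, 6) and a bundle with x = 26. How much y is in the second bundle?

y = 18

U(702, 6) = 151632.
Set U(26, y) = 151632 and solve.
With x = 26: y^3 = 151632/26 = 5832; taking the cube root, y = 18.
Check: U(26, 18) = 151632.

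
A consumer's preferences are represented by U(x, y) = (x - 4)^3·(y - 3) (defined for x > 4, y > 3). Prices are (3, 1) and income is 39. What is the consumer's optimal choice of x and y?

MU_x = 3·(x−4)^2·(y−3), MU_y = (x−4)^3.
MRS = (3/1)·(y−3)/(x−4).
Tangency: set MRS = p_x/p_y = 3/1 = 3.
So (3/1)·(y − 3)/(x − 4) = 3, i.e. (y − 3) = (x − 4).
Rewrite the budget in excess-of-subsistence terms: 3·(x − 4) + 1·(y − 3) = 39 − 3·4 − 1·3 = 24.
Substituting, 4·(x − 4) = 24, so x − 4 = 6 and x* = 10.
Then y − 3 = 6, so y* = 9.

x* = 10, y* = 9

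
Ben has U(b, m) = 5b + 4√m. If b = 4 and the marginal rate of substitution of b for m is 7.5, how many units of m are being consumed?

MU_b = 5, MU_m = 4/(2√m).
MRS = 5 ÷ (4/(2√m)).
MRS depends only on m: 2.5·√m = 7.5 ⇒ √m = 7.5/2.5 = 3 ⇒ m = 9.

m = 9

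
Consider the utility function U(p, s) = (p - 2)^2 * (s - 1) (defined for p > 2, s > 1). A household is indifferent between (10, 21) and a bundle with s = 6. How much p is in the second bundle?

U(10, 21) = 1280.
Set U(p, 6) = 1280 and solve.
With s = 6: (6 − 1) = 5, so (p − 2)^2 = 1280/5 = 256.
Taking the square root (with p > 2): p − 2 = 16, so p = 18.
Check: U(18, 6) = 1280.

p = 18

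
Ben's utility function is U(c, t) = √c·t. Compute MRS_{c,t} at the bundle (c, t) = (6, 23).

MU_c = 0.5·c^(-0.5)·t and MU_t = √c.
MRS = MU_c/MU_t = (0.5)·t/c.
At (6, 23): MRS = 23/12.
So at (6, 23) the consumer would give up 23/12 units of t for one more unit of c.

MRS = 23/12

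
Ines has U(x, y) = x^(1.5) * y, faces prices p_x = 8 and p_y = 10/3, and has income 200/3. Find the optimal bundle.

x* = 5, y* = 8

MU_x = 1.5·√x·y and MU_y = x^(1.5).
MRS = MU_x/MU_y = (1.5)·y/x.
Tangency: set MRS = p_x/p_y = 8/(10/3) = 2.4.
So (1.5)·y/x = 2.4, i.e. y = 1.6·x.
Substitute into the budget 8·x + (10/3)·y = 200/3: (40/3)·x = 200/3, so x* = 5.
Then y* = 1.6·5 = 8.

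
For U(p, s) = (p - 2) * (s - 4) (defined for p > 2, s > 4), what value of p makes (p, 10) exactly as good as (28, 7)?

U(28, 7) = 78.
Set U(p, 10) = 78 and solve.
With s = 10: (10 − 4) = 6, so (p − 2) = 78/6 = 13.
So p = 2 + 13 = 15.
Check: U(15, 10) = 78.

p = 15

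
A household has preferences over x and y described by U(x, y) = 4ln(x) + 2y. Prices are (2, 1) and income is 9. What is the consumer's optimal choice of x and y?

MU_x = 4/x, MU_y = 2.
MRS = 4/x ÷ 2.
Tangency: set MRS = p_x/p_y = 2/1 = 2.
MRS depends only on x: 2/x = 2 ⇒ x* = 2/2 = 1.
From the budget, 1·y = 9 − 2·1 = 7, so y* = 7.

x* = 1, y* = 7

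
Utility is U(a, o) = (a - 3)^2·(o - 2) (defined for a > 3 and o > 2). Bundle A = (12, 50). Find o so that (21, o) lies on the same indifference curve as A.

U(12, 50) = 3888.
Set U(21, o) = 3888 and solve.
With a = 21: (21 − 3)^2 = 324, so (o − 2) = 3888/324 = 12.
So o = 2 + 12 = 14.
Check: U(21, 14) = 3888.

o = 14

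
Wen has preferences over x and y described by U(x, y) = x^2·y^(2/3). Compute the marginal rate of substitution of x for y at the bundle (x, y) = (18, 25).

MRS = 25/6

MU_x = 2·x·y^(2/3) and MU_y = 2/3·x^2·y^(-1/3).
MRS = MU_x/MU_y = (3)·y/x.
At (18, 25): MRS = 25/6.
That is, one extra unit of x is worth 25/6 units of y at the margin.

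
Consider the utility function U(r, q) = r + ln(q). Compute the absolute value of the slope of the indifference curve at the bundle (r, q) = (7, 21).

MU_r = 1, MU_q = 1/q.
MRS = 1 ÷ (1/q).
At (7, 21): MRS = 21.
That is, one extra unit of r is worth 21 units of q at the margin.

MRS = 21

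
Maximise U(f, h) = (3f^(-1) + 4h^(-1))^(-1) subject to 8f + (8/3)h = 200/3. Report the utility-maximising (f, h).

For CES with ρ = -1, MRS = (3/4)·(h/f)^2.
Tangency: set MRS = p_f/p_h = 8/(8/3) = 3.
So (h/f)^2 = 4; taking the square root, h/f = 2, i.e. h = 2·f.
Substitute into the budget 8·f + (8/3)·h = 200/3: (40/3)·f = 200/3, so f* = 5 and h* = 2·5 = 10.

f* = 5, h* = 10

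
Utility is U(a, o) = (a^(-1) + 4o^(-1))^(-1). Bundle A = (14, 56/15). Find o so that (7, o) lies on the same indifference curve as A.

o = 4

U depends on (a, o) only through S = a^(-1) + 4o^(-1), so equal utility means equal S. At (14, 56/15): S = 8/7.
With a = 7: 7^(-1) = 1/7, so 4o^(-1) = 8/7 − 1/7 = 1, i.e. o^(-1) = 0.25.
Hence o = 1/0.25 = 4.
Check: U(7, 4) = 0.875.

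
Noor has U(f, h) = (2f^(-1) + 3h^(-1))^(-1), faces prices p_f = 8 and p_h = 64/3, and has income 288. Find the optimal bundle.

For CES with ρ = -1, MRS = (2/3)·(h/f)^2.
Tangency: set MRS = p_f/p_h = 8/(64/3) = 0.375.
So (h/f)^2 = 9/16; taking the square root, h/f = 0.75, i.e. h = 0.75·f.
Substitute into the budget 8·f + (64/3)·h = 288: 24·f = 288, so f* = 12 and h* = 0.75·12 = 9.

f* = 12, h* = 9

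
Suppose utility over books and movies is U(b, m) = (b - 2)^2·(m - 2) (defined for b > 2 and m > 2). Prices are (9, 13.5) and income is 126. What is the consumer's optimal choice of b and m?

MU_b = 2·(b−2)·(m−2), MU_m = (b−2)^2.
MRS = (2/1)·(m−2)/(b−2).
Tangency: set MRS = p_b/p_m = 9/13.5 = 2/3.
So (2/1)·(m − 2)/(b − 2) = 2/3, i.e. (m − 2) = (1/3)·(b − 2).
Rewrite the budget in excess-of-subsistence terms: 9·(b − 2) + 13.5·(m − 2) = 126 − 9·2 − 13.5·2 = 81.
Substituting, 13.5·(b − 2) = 81, so b − 2 = 6 and b* = 8.
Then m − 2 = (1/3)·6 = 2, so m* = 4.

b* = 8, m* = 4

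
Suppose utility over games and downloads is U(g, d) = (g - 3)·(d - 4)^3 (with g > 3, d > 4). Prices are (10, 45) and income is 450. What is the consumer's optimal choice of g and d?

MU_g = (d−4)^3, MU_d = 3·(g−3)·(d−4)^2.
MRS = (1/3)·(d−4)/(g−3).
Tangency: set MRS = p_g/p_d = 10/45 = 2/9.
So (1/3)·(d − 4)/(g − 3) = 2/9, i.e. (d − 4) = (2/3)·(g − 3).
Rewrite the budget in excess-of-subsistence terms: 10·(g − 3) + 45·(d − 4) = 450 − 10·3 − 45·4 = 240.
Substituting, 40·(g − 3) = 240, so g − 3 = 6 and g* = 9.
Then d − 4 = (2/3)·6 = 4, so d* = 8.

g* = 9, d* = 8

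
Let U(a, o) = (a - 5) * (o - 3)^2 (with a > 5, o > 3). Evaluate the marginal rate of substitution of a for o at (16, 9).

MU_a = (o−3)^2, MU_o = 2·(a−5)·(o−3).
MRS = (1/2)·(o−3)/(a−5).
At (16, 9): MRS = 3/11.
So at (16, 9) the consumer would give up 3/11 units of o for one more unit of a.

MRS = 3/11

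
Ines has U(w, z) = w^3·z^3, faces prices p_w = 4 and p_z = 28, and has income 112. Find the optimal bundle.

w* = 14, z* = 2

MU_w = 3·w^2·z^3 and MU_z = 3·w^3·z^2.
MRS = MU_w/MU_z = z/w.
Tangency: set MRS = p_w/p_z = 4/28 = 1/7.
So z/w = 1/7, i.e. z = (1/7)·w.
Substitute into the budget 4·w + 28·z = 112: 8·w = 112, so w* = 14.
Then z* = (1/7)·14 = 2.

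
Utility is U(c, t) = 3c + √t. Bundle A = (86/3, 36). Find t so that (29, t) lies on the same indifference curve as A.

U(86/3, 36) = 92.
Set U(29, t) = 92 and solve.
With c = 29: √t = 92 − 3·29 = 5, so √t = 5 and t = 25.
Check: U(29, 25) = 92.

t = 25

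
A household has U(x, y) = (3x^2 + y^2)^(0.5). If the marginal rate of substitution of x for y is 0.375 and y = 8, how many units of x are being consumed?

x = 1

For CES with ρ = 2, MRS = (3/1)·(y/x)^(-1).
Setting (3/1)·(8/x)^(-1) = 0.375 gives (8/x)^(-1) = 0.125, so 8/x = 8 and x = 1.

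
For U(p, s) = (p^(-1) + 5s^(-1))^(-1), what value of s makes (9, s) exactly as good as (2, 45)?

U depends on (p, s) only through S = p^(-1) + 5s^(-1), so equal utility means equal S. At (2, 45): S = 11/18.
With p = 9: 9^(-1) = 1/9, so 5s^(-1) = 11/18 − 1/9 = 0.5, i.e. s^(-1) = 0.1.
Hence s = 1/0.1 = 10.
Check: U(9, 10) = 1.6364.

s = 10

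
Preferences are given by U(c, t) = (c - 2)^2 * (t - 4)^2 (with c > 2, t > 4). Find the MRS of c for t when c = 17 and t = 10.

MRS = 0.4

MU_c = 2·(c−2)·(t−4)^2, MU_t = 2·(c−2)^2·(t−4).
MRS = (t−4)/(c−2).
At (17, 10): MRS = 0.4.
That is, one extra unit of c is worth 0.4 units of t at the margin.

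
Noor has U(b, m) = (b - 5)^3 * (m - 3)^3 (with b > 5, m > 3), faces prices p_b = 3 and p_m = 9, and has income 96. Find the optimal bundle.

MU_b = 3·(b−5)^2·(m−3)^3, MU_m = 3·(b−5)^3·(m−3)^2.
MRS = (m−3)/(b−5).
Tangency: set MRS = p_b/p_m = 3/9 = 1/3.
So (m − 3)/(b − 5) = 1/3, i.e. (m − 3) = (1/3)·(b − 5).
Rewrite the budget in excess-of-subsistence terms: 3·(b − 5) + 9·(m − 3) = 96 − 3·5 − 9·3 = 54.
Substituting, 6·(b − 5) = 54, so b − 5 = 9 and b* = 14.
Then m − 3 = (1/3)·9 = 3, so m* = 6.

b* = 14, m* = 6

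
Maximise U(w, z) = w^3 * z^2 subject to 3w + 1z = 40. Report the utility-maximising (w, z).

w* = 8, z* = 16

MU_w = 3·w^2·z^2 and MU_z = 2·w^3·z.
MRS = MU_w/MU_z = (3/2)·z/w.
Tangency: set MRS = p_w/p_z = 3/1 = 3.
So (3/2)·z/w = 3, i.e. z = 2·w.
Substitute into the budget 3·w + 1·z = 40: 5·w = 40, so w* = 8.
Then z* = 2·8 = 16.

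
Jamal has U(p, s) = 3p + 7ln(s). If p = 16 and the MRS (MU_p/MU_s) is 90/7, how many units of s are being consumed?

MU_p = 3, MU_s = 7/s.
MRS = 3 ÷ (7/s).
MRS depends only on s: (3/7)·s = 90/7 ⇒ s = (90/7)/(3/7) = 30.

s = 30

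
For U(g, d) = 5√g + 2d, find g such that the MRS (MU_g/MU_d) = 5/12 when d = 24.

g = 9

MU_g = 5/(2√g), MU_d = 2.
MRS = 5/(2√g) ÷ 2.
MRS depends only on g: 1.25/√g = 5/12 ⇒ √g = 1.25/(5/12) = 3 ⇒ g = 9.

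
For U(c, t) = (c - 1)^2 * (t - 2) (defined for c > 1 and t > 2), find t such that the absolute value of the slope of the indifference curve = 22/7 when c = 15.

MU_c = 2·(c−1)·(t−2), MU_t = (c−1)^2.
MRS = (2/1)·(t−2)/(c−1).
Substitute c = 15: MRS = (t − 2)/7. Setting this equal to 22/7 gives t − 2 = (22/7)·7 = 22, so t = 24.

t = 24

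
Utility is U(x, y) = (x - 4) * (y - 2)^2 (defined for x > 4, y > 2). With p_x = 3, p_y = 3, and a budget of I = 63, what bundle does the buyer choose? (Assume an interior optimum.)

x* = 9, y* = 12

MU_x = (y−2)^2, MU_y = 2·(x−4)·(y−2).
MRS = (1/2)·(y−2)/(x−4).
Tangency: set MRS = p_x/p_y = 3/3 = 1.
So (1/2)·(y − 2)/(x − 4) = 1, i.e. (y − 2) = 2·(x − 4).
Rewrite the budget in excess-of-subsistence terms: 3·(x − 4) + 3·(y − 2) = 63 − 3·4 − 3·2 = 45.
Substituting, 9·(x − 4) = 45, so x − 4 = 5 and x* = 9.
Then y − 2 = 2·5 = 10, so y* = 12.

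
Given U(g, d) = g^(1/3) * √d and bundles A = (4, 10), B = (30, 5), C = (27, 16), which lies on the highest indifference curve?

Evaluate utility at each bundle:
U(A) = 5.020.
U(B) = 6.948.
U(C) = 12.000.
Highest utility is C, so C ≻ B ≻ A.

Bundle C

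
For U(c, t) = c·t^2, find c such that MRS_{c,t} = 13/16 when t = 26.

MU_c = t^2 and MU_t = 2·c·t.
MRS = MU_c/MU_t = (1/2)·t/c.
Substitute t = 26: MRS = 13/c. Setting 13/c = 13/16 gives c = 13/(13/16) = 16.

c = 16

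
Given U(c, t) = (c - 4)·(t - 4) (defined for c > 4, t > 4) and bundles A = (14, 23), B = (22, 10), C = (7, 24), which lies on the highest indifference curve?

Evaluate utility at each bundle:
U(A) = 190.
U(B) = 108.
U(C) = 60.
Highest utility is A, so A ≻ B ≻ C.

Bundle A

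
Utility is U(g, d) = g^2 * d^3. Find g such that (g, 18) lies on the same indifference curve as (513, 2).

U(513, 2) = 2105352.
Set U(g, 18) = 2105352 and solve.
With d = 18: 18^3 = 5832, so g^2 = 2105352/5832 = 361; taking the square root, g = 19.
Check: U(19, 18) = 2105352.

g = 19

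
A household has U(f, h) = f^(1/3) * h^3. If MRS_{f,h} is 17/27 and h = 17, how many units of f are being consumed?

f = 3

MU_f = 1/3·f^(-2/3)·h^3 and MU_h = 3·f^(1/3)·h^2.
MRS = MU_f/MU_h = (1/9)·h/f.
Substitute h = 17: MRS = (17/9)/f. Setting (17/9)/f = 17/27 gives f = (17/9)/(17/27) = 3.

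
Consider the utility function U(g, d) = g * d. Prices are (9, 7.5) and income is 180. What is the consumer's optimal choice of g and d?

g* = 10, d* = 12

MU_g = d and MU_d = g.
MRS = MU_g/MU_d = d/g.
Tangency: set MRS = p_g/p_d = 9/7.5 = 1.2.
So d/g = 1.2, i.e. d = 1.2·g.
Substitute into the budget 9·g + 7.5·d = 180: 18·g = 180, so g* = 10.
Then d* = 1.2·10 = 12.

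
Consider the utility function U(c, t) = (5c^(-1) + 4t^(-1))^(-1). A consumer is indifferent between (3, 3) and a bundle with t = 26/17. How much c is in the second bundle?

c = 13

U depends on (c, t) only through S = 5c^(-1) + 4t^(-1), so equal utility means equal S. At (3, 3): S = 3.
With t = 26/17: 4·(26/17)^(-1) = 34/13, so 5c^(-1) = 3 − 34/13 = 5/13, i.e. c^(-1) = 1/13.
Hence c = 1/(1/13) = 13.
Check: U(13, 26/17) = 0.3333.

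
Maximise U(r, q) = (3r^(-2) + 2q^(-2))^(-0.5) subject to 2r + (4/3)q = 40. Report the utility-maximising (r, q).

For CES with ρ = -2, MRS = (3/2)·(q/r)^3.
Tangency: set MRS = p_r/p_q = 2/(4/3) = 1.5.
So (q/r)^3 = 1; taking the cube root, q/r = 1, i.e. q = r.
Substitute into the budget 2·r + (4/3)·q = 40: (10/3)·r = 40, so r* = 12 and q* = 12.

r* = 12, q* = 12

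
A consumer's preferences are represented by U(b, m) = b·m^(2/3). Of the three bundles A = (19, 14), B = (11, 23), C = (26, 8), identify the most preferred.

Bundle A

Evaluate utility at each bundle:
U(A) = 110.367.
U(B) = 88.963.
U(C) = 104.000.
Highest utility is A, so A ≻ C ≻ B.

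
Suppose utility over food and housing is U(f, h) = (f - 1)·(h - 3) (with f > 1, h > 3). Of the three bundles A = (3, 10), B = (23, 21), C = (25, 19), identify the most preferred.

Evaluate utility at each bundle:
U(A) = 14.
U(B) = 396.
U(C) = 384.
Highest utility is B, so B ≻ C ≻ A.

Bundle B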